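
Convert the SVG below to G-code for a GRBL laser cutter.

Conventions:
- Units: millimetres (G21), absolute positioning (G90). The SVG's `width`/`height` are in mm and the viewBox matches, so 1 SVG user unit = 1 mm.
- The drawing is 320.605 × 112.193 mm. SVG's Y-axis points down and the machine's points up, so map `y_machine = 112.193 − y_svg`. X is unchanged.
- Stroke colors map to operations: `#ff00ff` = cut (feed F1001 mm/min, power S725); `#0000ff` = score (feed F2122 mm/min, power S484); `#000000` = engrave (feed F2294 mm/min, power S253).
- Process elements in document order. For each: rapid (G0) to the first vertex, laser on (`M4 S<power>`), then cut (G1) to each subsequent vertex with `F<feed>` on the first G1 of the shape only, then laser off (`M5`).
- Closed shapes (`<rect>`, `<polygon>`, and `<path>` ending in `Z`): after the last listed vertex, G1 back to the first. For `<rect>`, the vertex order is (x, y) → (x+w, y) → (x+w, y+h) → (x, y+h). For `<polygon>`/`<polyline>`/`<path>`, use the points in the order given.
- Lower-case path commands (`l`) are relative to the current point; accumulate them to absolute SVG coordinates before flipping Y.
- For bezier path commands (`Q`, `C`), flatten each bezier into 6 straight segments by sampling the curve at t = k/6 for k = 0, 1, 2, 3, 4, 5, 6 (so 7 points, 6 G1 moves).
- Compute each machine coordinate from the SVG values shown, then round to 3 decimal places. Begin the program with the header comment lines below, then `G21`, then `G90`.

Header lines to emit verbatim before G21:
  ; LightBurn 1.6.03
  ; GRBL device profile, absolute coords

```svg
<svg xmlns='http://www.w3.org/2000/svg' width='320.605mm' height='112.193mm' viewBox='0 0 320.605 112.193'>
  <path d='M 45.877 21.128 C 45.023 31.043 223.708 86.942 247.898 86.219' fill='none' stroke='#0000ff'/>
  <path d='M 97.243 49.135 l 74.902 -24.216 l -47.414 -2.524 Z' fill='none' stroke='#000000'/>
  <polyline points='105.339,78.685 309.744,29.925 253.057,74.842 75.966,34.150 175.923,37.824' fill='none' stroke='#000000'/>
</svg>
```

Since the viewBox matches the mm dimensions, user units are millimetres directly. The only transform is the Y-flip y_m = 112.193 − y_svg.

Shape 1 is a cubic bezier drawn with `<path>`. Its stroke #0000ff means score at S484, F2122. After flipping Y the toolpath is (45.877,91.065) → (58.865,82.751) → (92.498,69.622) → (137.496,54.530) → (184.581,40.325) → (224.475,29.856) → (247.898,25.974).

Shape 2 is a closed polygon drawn with `<path>`. Its stroke #000000 means engrave at S253, F2294. After flipping Y the toolpath is (97.243,63.058) → (172.145,87.274) → (124.731,89.798) → (97.243,63.058), returning to the start.

Shape 3 is a open polyline drawn with `<polyline>`. Its stroke #000000 means engrave at S253, F2294. After flipping Y the toolpath is (105.339,33.508) → (309.744,82.268) → (253.057,37.351) → (75.966,78.043) → (175.923,74.369).

; LightBurn 1.6.03
; GRBL device profile, absolute coords
G21
G90
G0 X45.877 Y91.065
M4 S484
G1 X58.865 Y82.751 F2122
G1 X92.498 Y69.622
G1 X137.496 Y54.530
G1 X184.581 Y40.325
G1 X224.475 Y29.856
G1 X247.898 Y25.974
M5
G0 X97.243 Y63.058
M4 S253
G1 X172.145 Y87.274 F2294
G1 X124.731 Y89.798
G1 X97.243 Y63.058
M5
G0 X105.339 Y33.508
M4 S253
G1 X309.744 Y82.268 F2294
G1 X253.057 Y37.351
G1 X75.966 Y78.043
G1 X175.923 Y74.369
M5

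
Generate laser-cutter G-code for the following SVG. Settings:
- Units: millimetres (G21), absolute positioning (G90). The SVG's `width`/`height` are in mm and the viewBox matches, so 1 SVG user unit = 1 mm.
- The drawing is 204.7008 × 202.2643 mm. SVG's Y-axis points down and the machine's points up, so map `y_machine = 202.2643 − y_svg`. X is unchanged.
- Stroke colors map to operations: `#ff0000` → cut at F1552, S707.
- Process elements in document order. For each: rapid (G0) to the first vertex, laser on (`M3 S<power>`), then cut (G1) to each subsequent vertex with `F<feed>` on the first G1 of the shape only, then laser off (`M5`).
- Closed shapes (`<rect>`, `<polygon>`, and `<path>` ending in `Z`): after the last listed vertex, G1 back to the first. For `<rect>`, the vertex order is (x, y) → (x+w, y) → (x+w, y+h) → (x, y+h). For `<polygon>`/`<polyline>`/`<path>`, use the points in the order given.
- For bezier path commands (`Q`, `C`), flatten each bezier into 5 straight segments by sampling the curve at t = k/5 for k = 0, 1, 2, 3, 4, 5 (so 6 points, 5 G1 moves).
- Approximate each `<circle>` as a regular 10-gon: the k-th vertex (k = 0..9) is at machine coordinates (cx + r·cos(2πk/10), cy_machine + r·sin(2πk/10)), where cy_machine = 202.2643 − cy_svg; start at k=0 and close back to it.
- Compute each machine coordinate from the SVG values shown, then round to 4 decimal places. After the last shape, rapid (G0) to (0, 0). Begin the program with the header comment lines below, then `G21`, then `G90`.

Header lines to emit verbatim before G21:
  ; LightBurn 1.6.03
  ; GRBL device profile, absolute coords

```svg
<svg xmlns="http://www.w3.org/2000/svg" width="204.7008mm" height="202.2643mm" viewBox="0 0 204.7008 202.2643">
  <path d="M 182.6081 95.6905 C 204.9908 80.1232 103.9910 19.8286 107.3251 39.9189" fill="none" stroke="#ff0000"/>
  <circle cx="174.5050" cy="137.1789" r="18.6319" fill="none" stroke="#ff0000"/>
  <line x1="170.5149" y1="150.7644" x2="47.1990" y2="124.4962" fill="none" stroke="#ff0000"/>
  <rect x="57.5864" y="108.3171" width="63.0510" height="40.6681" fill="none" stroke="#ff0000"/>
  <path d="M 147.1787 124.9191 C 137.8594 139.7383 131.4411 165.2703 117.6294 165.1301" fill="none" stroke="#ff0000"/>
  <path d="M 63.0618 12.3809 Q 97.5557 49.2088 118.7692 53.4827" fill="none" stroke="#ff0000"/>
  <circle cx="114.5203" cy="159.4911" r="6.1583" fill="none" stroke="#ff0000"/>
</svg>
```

; LightBurn 1.6.03
; GRBL device profile, absolute coords
G21
G90
G0 X182.6081 Y106.5738
M3 S707
G1 X183.0536 Y120.2806 F1552
G1 X164.8176 Y138.7165
G1 X138.8306 Y155.8762
G1 X116.0230 Y165.7543
G1 X107.3251 Y162.3454
M5
G0 X193.1369 Y65.0854
M3 S707
G1 X189.5785 Y76.0370 F1552
G1 X180.2626 Y82.8054
G1 X168.7474 Y82.8054
G1 X159.4315 Y76.0370
G1 X155.8731 Y65.0854
G1 X159.4315 Y54.1338
G1 X168.7474 Y47.3654
G1 X180.2626 Y47.3654
G1 X189.5785 Y54.1338
G1 X193.1369 Y65.0854
M5
G0 X170.5149 Y51.4999
M3 S707
G1 X47.1990 Y77.7681 F1552
M5
G0 X57.5864 Y93.9472
M3 S707
G1 X120.6374 Y93.9472 F1552
G1 X120.6374 Y53.2791
G1 X57.5864 Y53.2791
G1 X57.5864 Y93.9472
M5
G0 X147.1787 Y77.3452
M3 S707
G1 X141.8529 Y67.4592 F1552
G1 X136.7292 Y56.7487
G1 X131.3134 Y46.9600
G1 X125.1116 Y39.8397
G1 X117.6294 Y37.1342
M5
G0 X63.0618 Y189.8834
M3 S707
G1 X76.3281 Y176.4544 F1552
G1 X88.5321 Y165.6297
G1 X99.6735 Y157.4094
G1 X109.7526 Y151.7933
G1 X118.7692 Y148.7816
M5
G0 X120.6786 Y42.7732
M3 S707
G1 X119.5025 Y46.3930 F1552
G1 X116.4233 Y48.6301
G1 X112.6173 Y48.6301
G1 X109.5381 Y46.3930
G1 X108.3620 Y42.7732
G1 X109.5381 Y39.1534
G1 X112.6173 Y36.9163
G1 X116.4233 Y36.9163
G1 X119.5025 Y39.1534
G1 X120.6786 Y42.7732
M5
G0 X0.0000 Y0.0000

Since the viewBox matches the mm dimensions, user units are millimetres directly. The only transform is the Y-flip y_m = 202.2643 − y_svg.

Shape 1 is a cubic bezier drawn with `<path>`. Its stroke #ff0000 means cut at S707, F1552. After flipping Y the toolpath is (182.6081,106.5738) → (183.0536,120.2806) → (164.8176,138.7165) → (138.8306,155.8762) → (116.0230,165.7543) → (107.3251,162.3454).

Shape 2 is a circle drawn with `<circle>`. Its stroke #ff0000 means cut at S707, F1552. After flipping Y the toolpath is (193.1369,65.0854) → (189.5785,76.0370) → (180.2626,82.8054) → (168.7474,82.8054) → (159.4315,76.0370) → (155.8731,65.0854) → (159.4315,54.1338) → (168.7474,47.3654) → (180.2626,47.3654) → (189.5785,54.1338) → (193.1369,65.0854), returning to the start.

Shape 3 is a line segment drawn with `<line>`. Its stroke #ff0000 means cut at S707, F1552. After flipping Y the toolpath is (170.5149,51.4999) → (47.1990,77.7681).

Shape 4 is a rectangle drawn with `<rect>`. Its stroke #ff0000 means cut at S707, F1552. After flipping Y the toolpath is (57.5864,93.9472) → (120.6374,93.9472) → (120.6374,53.2791) → (57.5864,53.2791) → (57.5864,93.9472), returning to the start.

Shape 5 is a cubic bezier drawn with `<path>`. Its stroke #ff0000 means cut at S707, F1552. After flipping Y the toolpath is (147.1787,77.3452) → (141.8529,67.4592) → (136.7292,56.7487) → (131.3134,46.9600) → (125.1116,39.8397) → (117.6294,37.1342).

Shape 6 is a quadratic bezier drawn with `<path>`. Its stroke #ff0000 means cut at S707, F1552. After flipping Y the toolpath is (63.0618,189.8834) → (76.3281,176.4544) → (88.5321,165.6297) → (99.6735,157.4094) → (109.7526,151.7933) → (118.7692,148.7816).

Shape 7 is a circle drawn with `<circle>`. Its stroke #ff0000 means cut at S707, F1552. After flipping Y the toolpath is (120.6786,42.7732) → (119.5025,46.3930) → (116.4233,48.6301) → (112.6173,48.6301) → (109.5381,46.3930) → (108.3620,42.7732) → (109.5381,39.1534) → (112.6173,36.9163) → (116.4233,36.9163) → (119.5025,39.1534) → (120.6786,42.7732), returning to the start.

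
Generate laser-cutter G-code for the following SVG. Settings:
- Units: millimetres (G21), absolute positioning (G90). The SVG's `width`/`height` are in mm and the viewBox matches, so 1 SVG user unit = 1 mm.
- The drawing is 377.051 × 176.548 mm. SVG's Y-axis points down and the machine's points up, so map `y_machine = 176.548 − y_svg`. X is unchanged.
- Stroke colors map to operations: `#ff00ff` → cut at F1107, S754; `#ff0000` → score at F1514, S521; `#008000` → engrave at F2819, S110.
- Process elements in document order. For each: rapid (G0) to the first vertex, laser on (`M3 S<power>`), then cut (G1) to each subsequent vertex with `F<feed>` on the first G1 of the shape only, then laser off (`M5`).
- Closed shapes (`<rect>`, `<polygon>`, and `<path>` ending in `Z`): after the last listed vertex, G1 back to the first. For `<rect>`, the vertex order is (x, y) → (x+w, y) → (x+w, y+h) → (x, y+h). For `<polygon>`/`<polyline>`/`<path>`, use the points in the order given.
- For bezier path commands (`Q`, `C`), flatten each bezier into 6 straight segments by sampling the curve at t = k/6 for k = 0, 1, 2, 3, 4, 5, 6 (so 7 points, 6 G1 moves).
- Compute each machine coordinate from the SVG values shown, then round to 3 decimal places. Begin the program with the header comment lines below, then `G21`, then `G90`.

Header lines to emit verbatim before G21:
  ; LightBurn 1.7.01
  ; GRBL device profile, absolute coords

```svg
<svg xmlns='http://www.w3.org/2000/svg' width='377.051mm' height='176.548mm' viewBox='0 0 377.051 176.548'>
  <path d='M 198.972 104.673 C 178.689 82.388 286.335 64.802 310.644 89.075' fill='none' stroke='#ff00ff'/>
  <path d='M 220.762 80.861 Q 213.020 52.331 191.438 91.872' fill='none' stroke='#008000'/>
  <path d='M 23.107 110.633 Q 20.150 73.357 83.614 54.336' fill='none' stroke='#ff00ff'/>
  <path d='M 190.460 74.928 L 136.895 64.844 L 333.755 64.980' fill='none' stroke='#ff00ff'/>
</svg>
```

viewBox `0 0 377.051 176.548` with mm width/height → 1 unit = 1 mm. Flip: y_m = 176.548 − y_svg.

**Shape 1** — `<path>` cubic bezier, stroke `#ff00ff` → cut (S754, F1107). Control points (SVG): P0=(198.972,104.673), P1=(178.689,82.388), P2=(286.335,64.802), P3=(310.644,89.075); sampled at t=k/6. Machine vertices: (198.972,71.875) → (198.513,82.454) → (213.507,91.217) → (238.086,97.133) → (266.381,99.169) → (292.523,96.293) → (310.644,87.473). Open path.

**Shape 2** — `<path>` quadratic bezier, stroke `#008000` → engrave (S110, F2819). Control points (SVG): P0=(220.762,80.861), P1=(213.020,52.331), P2=(191.438,91.872); sampled at t=k/6. Machine vertices: (220.762,95.687) → (217.797,103.306) → (214.063,107.144) → (209.560,107.199) → (204.288,103.473) → (198.248,95.965) → (191.438,84.676). Open path.

**Shape 3** — `<path>` quadratic bezier, stroke `#ff00ff` → cut (S754, F1107). Control points (SVG): P0=(23.107,110.633), P1=(20.150,73.357), P2=(83.614,54.336); sampled at t=k/6. Machine vertices: (23.107,65.915) → (23.966,77.833) → (28.516,88.737) → (36.755,98.627) → (48.685,107.503) → (64.304,115.365) → (83.614,122.212). Open path.

**Shape 4** — `<path>` open polyline, stroke `#ff00ff` → cut (S754, F1107). Machine vertices: (190.460,101.620) → (136.895,111.704) → (333.755,111.568). Open path.

; LightBurn 1.7.01
; GRBL device profile, absolute coords
G21
G90
G0 X198.972 Y71.875
M3 S754
G1 X198.513 Y82.454 F1107
G1 X213.507 Y91.217
G1 X238.086 Y97.133
G1 X266.381 Y99.169
G1 X292.523 Y96.293
G1 X310.644 Y87.473
M5
G0 X220.762 Y95.687
M3 S110
G1 X217.797 Y103.306 F2819
G1 X214.063 Y107.144
G1 X209.560 Y107.199
G1 X204.288 Y103.473
G1 X198.248 Y95.965
G1 X191.438 Y84.676
M5
G0 X23.107 Y65.915
M3 S754
G1 X23.966 Y77.833 F1107
G1 X28.516 Y88.737
G1 X36.755 Y98.627
G1 X48.685 Y107.503
G1 X64.304 Y115.365
G1 X83.614 Y122.212
M5
G0 X190.460 Y101.620
M3 S754
G1 X136.895 Y111.704 F1107
G1 X333.755 Y111.568
M5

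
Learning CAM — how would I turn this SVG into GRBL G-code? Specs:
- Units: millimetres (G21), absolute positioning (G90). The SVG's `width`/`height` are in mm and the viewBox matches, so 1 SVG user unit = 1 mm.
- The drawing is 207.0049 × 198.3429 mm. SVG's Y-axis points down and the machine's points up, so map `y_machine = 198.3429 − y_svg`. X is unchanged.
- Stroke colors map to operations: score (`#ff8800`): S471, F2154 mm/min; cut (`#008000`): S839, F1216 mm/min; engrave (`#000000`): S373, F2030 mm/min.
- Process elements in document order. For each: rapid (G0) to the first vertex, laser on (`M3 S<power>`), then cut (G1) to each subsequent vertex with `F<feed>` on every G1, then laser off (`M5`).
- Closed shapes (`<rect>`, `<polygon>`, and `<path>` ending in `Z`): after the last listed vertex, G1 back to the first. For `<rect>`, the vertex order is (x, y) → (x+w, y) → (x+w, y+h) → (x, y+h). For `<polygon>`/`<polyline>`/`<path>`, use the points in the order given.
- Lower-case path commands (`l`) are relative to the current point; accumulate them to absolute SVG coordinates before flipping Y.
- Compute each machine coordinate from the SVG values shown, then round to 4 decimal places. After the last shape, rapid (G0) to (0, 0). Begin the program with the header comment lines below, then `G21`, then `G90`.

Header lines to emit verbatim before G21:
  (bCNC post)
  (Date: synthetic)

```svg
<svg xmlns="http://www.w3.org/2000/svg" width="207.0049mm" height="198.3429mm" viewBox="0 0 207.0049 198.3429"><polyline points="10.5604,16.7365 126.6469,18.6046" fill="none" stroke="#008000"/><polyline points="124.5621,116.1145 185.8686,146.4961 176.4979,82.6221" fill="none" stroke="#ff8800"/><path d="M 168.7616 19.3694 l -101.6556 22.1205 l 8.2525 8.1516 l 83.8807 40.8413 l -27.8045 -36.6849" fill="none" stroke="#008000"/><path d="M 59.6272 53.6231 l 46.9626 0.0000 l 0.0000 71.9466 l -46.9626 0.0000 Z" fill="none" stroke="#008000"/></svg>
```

viewBox `0 0 207.0049 198.3429` with mm width/height → 1 unit = 1 mm. Flip: y_m = 198.3429 − y_svg.

**Shape 1** — `<polyline>` line segment, stroke `#008000` → cut (S839, F1216). Machine vertices: (10.5604,181.6064) → (126.6469,179.7383). Open path.

**Shape 2** — `<polyline>` open polyline, stroke `#ff8800` → score (S471, F2154). Machine vertices: (124.5621,82.2284) → (185.8686,51.8468) → (176.4979,115.7208). Open path.

**Shape 3** — `<path>` open polyline, stroke `#008000` → cut (S839, F1216). Machine vertices: (168.7616,178.9735) → (67.1060,156.8530) → (75.3585,148.7014) → (159.2392,107.8601) → (131.4347,144.5450). Open path.

**Shape 4** — `<path>` rectangle, stroke `#008000` → cut (S839, F1216). Machine vertices: (59.6272,144.7198) → (106.5898,144.7198) → (106.5898,72.7732) → (59.6272,72.7732) → (59.6272,144.7198). Closed: final G1 returns to the first vertex.

(bCNC post)
(Date: synthetic)
G21
G90
G0 X10.5604 Y181.6064
M3 S839
G1 X126.6469 Y179.7383 F1216
M5
G0 X124.5621 Y82.2284
M3 S471
G1 X185.8686 Y51.8468 F2154
G1 X176.4979 Y115.7208 F2154
M5
G0 X168.7616 Y178.9735
M3 S839
G1 X67.1060 Y156.8530 F1216
G1 X75.3585 Y148.7014 F1216
G1 X159.2392 Y107.8601 F1216
G1 X131.4347 Y144.5450 F1216
M5
G0 X59.6272 Y144.7198
M3 S839
G1 X106.5898 Y144.7198 F1216
G1 X106.5898 Y72.7732 F1216
G1 X59.6272 Y72.7732 F1216
G1 X59.6272 Y144.7198 F1216
M5
G0 X0.0000 Y0.0000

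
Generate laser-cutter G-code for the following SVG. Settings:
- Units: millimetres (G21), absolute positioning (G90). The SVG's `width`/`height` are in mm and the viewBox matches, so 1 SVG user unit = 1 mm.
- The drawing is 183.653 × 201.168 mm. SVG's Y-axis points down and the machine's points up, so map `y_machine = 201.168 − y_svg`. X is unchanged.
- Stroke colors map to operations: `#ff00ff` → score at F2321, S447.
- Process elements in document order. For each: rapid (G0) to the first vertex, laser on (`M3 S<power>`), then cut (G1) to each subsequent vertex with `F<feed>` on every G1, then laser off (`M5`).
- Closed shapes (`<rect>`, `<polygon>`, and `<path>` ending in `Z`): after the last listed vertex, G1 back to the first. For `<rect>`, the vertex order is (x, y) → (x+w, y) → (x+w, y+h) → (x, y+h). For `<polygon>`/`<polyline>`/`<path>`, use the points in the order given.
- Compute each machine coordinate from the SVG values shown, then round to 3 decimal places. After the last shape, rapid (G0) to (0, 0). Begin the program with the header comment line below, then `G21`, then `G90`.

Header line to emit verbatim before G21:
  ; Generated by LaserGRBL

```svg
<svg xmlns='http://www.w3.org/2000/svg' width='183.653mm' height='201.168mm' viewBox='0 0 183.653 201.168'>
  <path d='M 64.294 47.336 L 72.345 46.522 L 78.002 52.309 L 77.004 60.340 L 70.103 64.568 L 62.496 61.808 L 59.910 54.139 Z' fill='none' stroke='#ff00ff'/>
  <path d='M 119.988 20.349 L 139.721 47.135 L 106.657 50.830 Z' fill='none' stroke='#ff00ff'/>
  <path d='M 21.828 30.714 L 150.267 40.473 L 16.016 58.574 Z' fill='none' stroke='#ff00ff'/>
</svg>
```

viewBox `0 0 183.653 201.168` with mm width/height → 1 unit = 1 mm. Flip: y_m = 201.168 − y_svg.

**Shape 1** — `<path>` regular polygon, stroke `#ff00ff` → score (S447, F2321). Machine vertices: (64.294,153.832) → (72.345,154.646) → (78.002,148.859) → (77.004,140.828) → (70.103,136.600) → (62.496,139.360) → (59.910,147.029) → (64.294,153.832). Closed: final G1 returns to the first vertex.

**Shape 2** — `<path>` regular polygon, stroke `#ff00ff` → score (S447, F2321). Machine vertices: (119.988,180.819) → (139.721,154.033) → (106.657,150.338) → (119.988,180.819). Closed: final G1 returns to the first vertex.

**Shape 3** — `<path>` closed polygon, stroke `#ff00ff` → score (S447, F2321). Machine vertices: (21.828,170.454) → (150.267,160.695) → (16.016,142.594) → (21.828,170.454). Closed: final G1 returns to the first vertex.

; Generated by LaserGRBL
G21
G90
G0 X64.294 Y153.832
M3 S447
G1 X72.345 Y154.646 F2321
G1 X78.002 Y148.859 F2321
G1 X77.004 Y140.828 F2321
G1 X70.103 Y136.600 F2321
G1 X62.496 Y139.360 F2321
G1 X59.910 Y147.029 F2321
G1 X64.294 Y153.832 F2321
M5
G0 X119.988 Y180.819
M3 S447
G1 X139.721 Y154.033 F2321
G1 X106.657 Y150.338 F2321
G1 X119.988 Y180.819 F2321
M5
G0 X21.828 Y170.454
M3 S447
G1 X150.267 Y160.695 F2321
G1 X16.016 Y142.594 F2321
G1 X21.828 Y170.454 F2321
M5
G0 X0.000 Y0.000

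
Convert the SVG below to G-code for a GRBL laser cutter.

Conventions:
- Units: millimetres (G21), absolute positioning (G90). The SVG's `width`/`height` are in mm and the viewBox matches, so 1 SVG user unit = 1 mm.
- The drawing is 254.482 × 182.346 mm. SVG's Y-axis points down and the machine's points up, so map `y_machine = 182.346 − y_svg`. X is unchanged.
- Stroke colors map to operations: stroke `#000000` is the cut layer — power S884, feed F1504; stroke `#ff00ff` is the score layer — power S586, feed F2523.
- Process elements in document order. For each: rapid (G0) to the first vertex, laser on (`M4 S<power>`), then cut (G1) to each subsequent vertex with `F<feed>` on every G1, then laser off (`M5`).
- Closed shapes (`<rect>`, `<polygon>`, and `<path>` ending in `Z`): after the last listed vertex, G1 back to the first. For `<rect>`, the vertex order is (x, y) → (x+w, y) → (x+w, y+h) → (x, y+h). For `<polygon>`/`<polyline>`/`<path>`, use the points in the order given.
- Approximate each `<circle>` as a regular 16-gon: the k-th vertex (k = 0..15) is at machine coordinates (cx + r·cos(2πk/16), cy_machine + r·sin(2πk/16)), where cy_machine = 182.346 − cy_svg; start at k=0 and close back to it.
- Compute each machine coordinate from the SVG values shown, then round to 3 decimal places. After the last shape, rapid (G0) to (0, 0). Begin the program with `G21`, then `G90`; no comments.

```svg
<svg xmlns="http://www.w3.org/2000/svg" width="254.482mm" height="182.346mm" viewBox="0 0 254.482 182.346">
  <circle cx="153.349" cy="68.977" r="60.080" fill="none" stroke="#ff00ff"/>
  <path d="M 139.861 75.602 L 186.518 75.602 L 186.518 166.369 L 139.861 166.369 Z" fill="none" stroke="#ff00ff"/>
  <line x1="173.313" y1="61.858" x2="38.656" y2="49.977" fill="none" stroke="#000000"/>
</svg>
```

1 u = 1 mm; y_m = 182.346 − y.

[1] `<circle>` circle, #ff00ff→score S586 F2523: (213.429,113.369) → (208.856,136.361) → (195.832,155.852) → (176.341,168.876) → (153.349,173.449) → (130.357,168.876) → (110.866,155.852) → (97.842,136.361) → (93.269,113.369) → (97.842,90.377) → (110.866,70.886) → (130.357,57.862) → (153.349,53.289) → (176.341,57.862) → (195.832,70.886) → (208.856,90.377) → (213.429,113.369) (closed)

[2] `<path>` rectangle, #ff00ff→score S586 F2523: (139.861,106.744) → (186.518,106.744) → (186.518,15.977) → (139.861,15.977) → (139.861,106.744) (closed)

[3] `<line>` line segment, #000000→cut S884 F1504: (173.313,120.488) → (38.656,132.369)

G21
G90
G0 X213.429 Y113.369
M4 S586
G1 X208.856 Y136.361 F2523
G1 X195.832 Y155.852 F2523
G1 X176.341 Y168.876 F2523
G1 X153.349 Y173.449 F2523
G1 X130.357 Y168.876 F2523
G1 X110.866 Y155.852 F2523
G1 X97.842 Y136.361 F2523
G1 X93.269 Y113.369 F2523
G1 X97.842 Y90.377 F2523
G1 X110.866 Y70.886 F2523
G1 X130.357 Y57.862 F2523
G1 X153.349 Y53.289 F2523
G1 X176.341 Y57.862 F2523
G1 X195.832 Y70.886 F2523
G1 X208.856 Y90.377 F2523
G1 X213.429 Y113.369 F2523
M5
G0 X139.861 Y106.744
M4 S586
G1 X186.518 Y106.744 F2523
G1 X186.518 Y15.977 F2523
G1 X139.861 Y15.977 F2523
G1 X139.861 Y106.744 F2523
M5
G0 X173.313 Y120.488
M4 S884
G1 X38.656 Y132.369 F1504
M5
G0 X0.000 Y0.000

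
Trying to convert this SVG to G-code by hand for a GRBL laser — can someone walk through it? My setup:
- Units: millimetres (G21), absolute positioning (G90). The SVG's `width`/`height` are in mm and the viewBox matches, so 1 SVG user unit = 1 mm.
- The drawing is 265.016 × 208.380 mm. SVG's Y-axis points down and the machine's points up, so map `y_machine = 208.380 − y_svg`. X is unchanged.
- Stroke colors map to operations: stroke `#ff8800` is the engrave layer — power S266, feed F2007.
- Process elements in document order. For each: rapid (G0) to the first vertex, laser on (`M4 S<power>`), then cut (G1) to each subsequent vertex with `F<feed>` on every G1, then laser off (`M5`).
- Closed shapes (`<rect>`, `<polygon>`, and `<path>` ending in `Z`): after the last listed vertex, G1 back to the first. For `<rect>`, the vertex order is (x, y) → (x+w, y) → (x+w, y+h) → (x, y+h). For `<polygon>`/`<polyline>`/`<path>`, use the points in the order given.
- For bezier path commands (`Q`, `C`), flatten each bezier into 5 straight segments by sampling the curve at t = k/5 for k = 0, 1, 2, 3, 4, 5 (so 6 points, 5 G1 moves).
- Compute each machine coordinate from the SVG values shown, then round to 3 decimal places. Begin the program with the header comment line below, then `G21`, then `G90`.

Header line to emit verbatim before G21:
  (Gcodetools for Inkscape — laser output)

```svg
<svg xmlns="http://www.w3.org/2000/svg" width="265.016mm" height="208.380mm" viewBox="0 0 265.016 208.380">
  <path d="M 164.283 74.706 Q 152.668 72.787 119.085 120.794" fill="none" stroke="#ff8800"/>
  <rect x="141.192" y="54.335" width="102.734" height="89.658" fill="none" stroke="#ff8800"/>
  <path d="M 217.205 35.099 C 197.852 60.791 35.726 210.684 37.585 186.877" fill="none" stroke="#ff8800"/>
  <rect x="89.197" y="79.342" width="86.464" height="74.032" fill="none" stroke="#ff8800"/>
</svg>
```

viewBox `0 0 265.016 208.380` with mm width/height → 1 unit = 1 mm. Flip: y_m = 208.380 − y_svg.

**Shape 1** — `<path>` quadratic bezier, stroke `#ff8800` → engrave (S266, F2007). Control points (SVG): P0=(164.283,74.706), P1=(152.668,72.787), P2=(119.085,120.794); sampled at t=k/5. Machine vertices: (164.283,133.674) → (158.758,132.445) → (151.476,127.221) → (142.437,118.003) → (131.639,104.792) → (119.085,87.586). Open path.

**Shape 2** — `<rect>` rectangle, stroke `#ff8800` → engrave (S266, F2007). Machine vertices: (141.192,154.045) → (243.926,154.045) → (243.926,64.387) → (141.192,64.387) → (141.192,154.045). Closed: final G1 returns to the first vertex.

**Shape 3** — `<path>` cubic bezier, stroke `#ff8800` → engrave (S266, F2007). Control points (SVG): P0=(217.205,35.099), P1=(197.852,60.791), P2=(35.726,210.684), P3=(37.585,186.877); sampled at t=k/5. Machine vertices: (217.205,173.281) → (190.915,145.345) → (145.083,101.900) → (94.434,57.245) → (53.694,25.680) → (37.585,21.503). Open path.

**Shape 4** — `<rect>` rectangle, stroke `#ff8800` → engrave (S266, F2007). Machine vertices: (89.197,129.038) → (175.661,129.038) → (175.661,55.006) → (89.197,55.006) → (89.197,129.038). Closed: final G1 returns to the first vertex.

(Gcodetools for Inkscape — laser output)
G21
G90
G0 X164.283 Y133.674
M4 S266
G1 X158.758 Y132.445 F2007
G1 X151.476 Y127.221 F2007
G1 X142.437 Y118.003 F2007
G1 X131.639 Y104.792 F2007
G1 X119.085 Y87.586 F2007
M5
G0 X141.192 Y154.045
M4 S266
G1 X243.926 Y154.045 F2007
G1 X243.926 Y64.387 F2007
G1 X141.192 Y64.387 F2007
G1 X141.192 Y154.045 F2007
M5
G0 X217.205 Y173.281
M4 S266
G1 X190.915 Y145.345 F2007
G1 X145.083 Y101.900 F2007
G1 X94.434 Y57.245 F2007
G1 X53.694 Y25.680 F2007
G1 X37.585 Y21.503 F2007
M5
G0 X89.197 Y129.038
M4 S266
G1 X175.661 Y129.038 F2007
G1 X175.661 Y55.006 F2007
G1 X89.197 Y55.006 F2007
G1 X89.197 Y129.038 F2007
M5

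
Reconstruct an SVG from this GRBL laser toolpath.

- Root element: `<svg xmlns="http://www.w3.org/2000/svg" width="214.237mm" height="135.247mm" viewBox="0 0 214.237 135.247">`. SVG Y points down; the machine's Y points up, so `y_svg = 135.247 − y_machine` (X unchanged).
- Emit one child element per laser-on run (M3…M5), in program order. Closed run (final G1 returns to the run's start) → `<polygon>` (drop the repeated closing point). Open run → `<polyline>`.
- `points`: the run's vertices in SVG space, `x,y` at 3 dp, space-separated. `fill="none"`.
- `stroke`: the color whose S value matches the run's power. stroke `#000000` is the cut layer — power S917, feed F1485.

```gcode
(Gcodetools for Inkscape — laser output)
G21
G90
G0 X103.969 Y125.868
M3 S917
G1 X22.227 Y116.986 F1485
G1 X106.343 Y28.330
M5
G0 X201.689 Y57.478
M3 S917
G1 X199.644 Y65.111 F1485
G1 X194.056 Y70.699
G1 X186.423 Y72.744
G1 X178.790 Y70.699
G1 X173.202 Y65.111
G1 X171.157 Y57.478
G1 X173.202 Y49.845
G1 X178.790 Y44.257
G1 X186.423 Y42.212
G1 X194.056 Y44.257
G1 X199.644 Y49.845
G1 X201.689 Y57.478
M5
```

y_svg = 135.247 − y_m. Every run uses S917, so all elements get stroke `#000000` (cut).

[1] open run; points: 103.969,9.379 22.227,18.261 106.343,106.917

[2] closed run; points: 201.689,77.769 199.644,70.136 194.056,64.548 186.423,62.503 178.790,64.548 173.202,70.136 171.157,77.769 173.202,85.402 178.790,90.990 186.423,93.035 194.056,90.990 199.644,85.402

<svg xmlns="http://www.w3.org/2000/svg" width="214.237mm" height="135.247mm" viewBox="0 0 214.237 135.247">
  <polyline points="103.969,9.379 22.227,18.261 106.343,106.917" fill="none" stroke="#000000"/>
  <polygon points="201.689,77.769 199.644,70.136 194.056,64.548 186.423,62.503 178.790,64.548 173.202,70.136 171.157,77.769 173.202,85.402 178.790,90.990 186.423,93.035 194.056,90.990 199.644,85.402" fill="none" stroke="#000000"/>
</svg>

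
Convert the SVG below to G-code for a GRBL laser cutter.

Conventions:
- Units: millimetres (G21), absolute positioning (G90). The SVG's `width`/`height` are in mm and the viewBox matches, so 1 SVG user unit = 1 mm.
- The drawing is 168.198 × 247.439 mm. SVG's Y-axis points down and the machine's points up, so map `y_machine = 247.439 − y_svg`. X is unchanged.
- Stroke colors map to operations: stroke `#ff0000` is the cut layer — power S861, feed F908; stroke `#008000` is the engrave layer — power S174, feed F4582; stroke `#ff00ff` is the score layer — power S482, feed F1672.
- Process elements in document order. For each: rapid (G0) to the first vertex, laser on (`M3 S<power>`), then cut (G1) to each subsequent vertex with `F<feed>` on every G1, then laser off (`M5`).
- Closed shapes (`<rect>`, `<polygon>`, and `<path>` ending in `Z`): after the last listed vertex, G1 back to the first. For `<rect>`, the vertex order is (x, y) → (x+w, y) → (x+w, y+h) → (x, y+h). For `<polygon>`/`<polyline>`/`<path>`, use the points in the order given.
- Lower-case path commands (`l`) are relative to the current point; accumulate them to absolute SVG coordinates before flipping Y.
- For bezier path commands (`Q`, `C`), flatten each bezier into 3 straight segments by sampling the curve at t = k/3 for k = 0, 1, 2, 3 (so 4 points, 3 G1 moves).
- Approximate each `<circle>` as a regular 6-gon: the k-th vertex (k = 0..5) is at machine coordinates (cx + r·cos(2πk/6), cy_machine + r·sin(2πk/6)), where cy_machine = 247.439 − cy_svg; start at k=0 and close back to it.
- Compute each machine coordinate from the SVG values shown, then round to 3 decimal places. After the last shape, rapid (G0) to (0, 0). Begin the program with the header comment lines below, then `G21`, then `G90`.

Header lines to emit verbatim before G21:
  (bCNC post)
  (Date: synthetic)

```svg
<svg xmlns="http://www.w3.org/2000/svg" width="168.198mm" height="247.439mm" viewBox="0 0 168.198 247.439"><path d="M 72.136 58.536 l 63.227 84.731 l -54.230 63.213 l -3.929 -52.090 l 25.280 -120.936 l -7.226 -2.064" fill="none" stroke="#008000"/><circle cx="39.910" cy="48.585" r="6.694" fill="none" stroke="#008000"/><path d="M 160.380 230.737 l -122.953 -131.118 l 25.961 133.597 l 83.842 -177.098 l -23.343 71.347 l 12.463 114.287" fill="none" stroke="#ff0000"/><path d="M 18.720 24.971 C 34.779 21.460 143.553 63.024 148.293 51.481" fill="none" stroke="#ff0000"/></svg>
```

Since the viewBox matches the mm dimensions, user units are millimetres directly. The only transform is the Y-flip y_m = 247.439 − y_svg.

Shape 1 is a open polyline drawn with `<path>`. Its stroke #008000 means engrave at S174, F4582. After flipping Y the toolpath is (72.136,188.903) → (135.363,104.172) → (81.133,40.959) → (77.204,93.049) → (102.484,213.985) → (95.258,216.049).

Shape 2 is a circle drawn with `<circle>`. Its stroke #008000 means engrave at S174, F4582. After flipping Y the toolpath is (46.604,198.854) → (43.257,204.651) → (36.563,204.651) → (33.216,198.854) → (36.563,193.057) → (43.257,193.057) → (46.604,198.854), returning to the start.

Shape 3 is a open polyline drawn with `<path>`. Its stroke #ff0000 means cut at S861, F908. After flipping Y the toolpath is (160.380,16.702) → (37.427,147.820) → (63.388,14.223) → (147.230,191.321) → (123.887,119.974) → (136.350,5.687).

Shape 4 is a cubic bezier drawn with `<path>`. Its stroke #ff0000 means cut at S861, F908. After flipping Y the toolpath is (18.720,222.468) → (58.397,214.590) → (116.162,198.481) → (148.293,195.958).

(bCNC post)
(Date: synthetic)
G21
G90
G0 X72.136 Y188.903
M3 S174
G1 X135.363 Y104.172 F4582
G1 X81.133 Y40.959 F4582
G1 X77.204 Y93.049 F4582
G1 X102.484 Y213.985 F4582
G1 X95.258 Y216.049 F4582
M5
G0 X46.604 Y198.854
M3 S174
G1 X43.257 Y204.651 F4582
G1 X36.563 Y204.651 F4582
G1 X33.216 Y198.854 F4582
G1 X36.563 Y193.057 F4582
G1 X43.257 Y193.057 F4582
G1 X46.604 Y198.854 F4582
M5
G0 X160.380 Y16.702
M3 S861
G1 X37.427 Y147.820 F908
G1 X63.388 Y14.223 F908
G1 X147.230 Y191.321 F908
G1 X123.887 Y119.974 F908
G1 X136.350 Y5.687 F908
M5
G0 X18.720 Y222.468
M3 S861
G1 X58.397 Y214.590 F908
G1 X116.162 Y198.481 F908
G1 X148.293 Y195.958 F908
M5
G0 X0.000 Y0.000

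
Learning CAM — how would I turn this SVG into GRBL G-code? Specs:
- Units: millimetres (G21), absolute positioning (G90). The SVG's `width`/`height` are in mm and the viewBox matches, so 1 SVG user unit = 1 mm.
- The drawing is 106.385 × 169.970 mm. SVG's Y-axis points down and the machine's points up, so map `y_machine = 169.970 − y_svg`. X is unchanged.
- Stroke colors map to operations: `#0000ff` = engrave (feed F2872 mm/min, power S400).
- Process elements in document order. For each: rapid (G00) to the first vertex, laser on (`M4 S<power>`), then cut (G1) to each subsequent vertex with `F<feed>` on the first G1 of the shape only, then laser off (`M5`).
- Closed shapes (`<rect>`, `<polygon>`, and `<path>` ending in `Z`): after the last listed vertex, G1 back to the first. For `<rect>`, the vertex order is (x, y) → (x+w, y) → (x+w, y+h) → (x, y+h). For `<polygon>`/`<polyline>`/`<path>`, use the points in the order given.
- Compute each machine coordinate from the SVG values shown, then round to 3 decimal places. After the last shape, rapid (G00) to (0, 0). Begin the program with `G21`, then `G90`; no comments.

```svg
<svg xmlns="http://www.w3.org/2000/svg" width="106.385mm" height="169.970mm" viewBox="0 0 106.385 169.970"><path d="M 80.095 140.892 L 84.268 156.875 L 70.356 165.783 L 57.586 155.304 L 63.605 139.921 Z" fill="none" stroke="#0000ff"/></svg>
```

G21
G90
G00 X80.095 Y29.078
M4 S400
G1 X84.268 Y13.095 F2872
G1 X70.356 Y4.187
G1 X57.586 Y14.666
G1 X63.605 Y30.049
G1 X80.095 Y29.078
M5
G00 X0.000 Y0.000

1 u = 1 mm; y_m = 169.970 − y.

[1] `<path>` regular polygon, #0000ff→engrave S400 F2872: (80.095,29.078) → (84.268,13.095) → (70.356,4.187) → (57.586,14.666) → (63.605,30.049) → (80.095,29.078) (closed)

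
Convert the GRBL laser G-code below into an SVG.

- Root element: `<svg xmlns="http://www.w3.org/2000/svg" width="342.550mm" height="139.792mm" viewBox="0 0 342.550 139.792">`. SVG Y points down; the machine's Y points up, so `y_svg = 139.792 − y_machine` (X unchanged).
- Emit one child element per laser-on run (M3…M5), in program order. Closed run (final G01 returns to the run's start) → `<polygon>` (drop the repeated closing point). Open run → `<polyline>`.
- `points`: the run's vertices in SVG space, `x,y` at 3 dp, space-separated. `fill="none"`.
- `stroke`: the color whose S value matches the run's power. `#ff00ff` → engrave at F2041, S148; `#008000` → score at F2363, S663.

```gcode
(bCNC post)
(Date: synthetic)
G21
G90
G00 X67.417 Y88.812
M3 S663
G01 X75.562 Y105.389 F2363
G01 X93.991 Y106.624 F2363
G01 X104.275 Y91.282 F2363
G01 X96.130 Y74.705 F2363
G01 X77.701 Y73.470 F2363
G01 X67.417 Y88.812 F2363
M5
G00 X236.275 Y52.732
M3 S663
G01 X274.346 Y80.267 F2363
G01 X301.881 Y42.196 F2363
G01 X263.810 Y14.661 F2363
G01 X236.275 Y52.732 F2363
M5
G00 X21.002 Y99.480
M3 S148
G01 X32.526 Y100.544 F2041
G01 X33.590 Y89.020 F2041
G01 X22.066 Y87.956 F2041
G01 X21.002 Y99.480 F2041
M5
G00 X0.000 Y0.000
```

<svg xmlns="http://www.w3.org/2000/svg" width="342.550mm" height="139.792mm" viewBox="0 0 342.550 139.792">
  <polygon points="67.417,50.980 75.562,34.403 93.991,33.168 104.275,48.510 96.130,65.087 77.701,66.322" fill="none" stroke="#008000"/>
  <polygon points="236.275,87.060 274.346,59.525 301.881,97.596 263.810,125.131" fill="none" stroke="#008000"/>
  <polygon points="21.002,40.312 32.526,39.248 33.590,50.772 22.066,51.836" fill="none" stroke="#ff00ff"/>
</svg>

Machine Y-up, SVG Y-down with viewBox height 139.792, so y_svg = 139.792 − y_machine; X carries over.

Run 1: the run's S663 means `#008000` (score). The run returns to its start, so emit a `<polygon>` with points (Y-flipped): 67.417,50.980 75.562,34.403 93.991,33.168 104.275,48.510 96.130,65.087 77.701,66.322.

Run 2: the run's S663 means `#008000` (score). The run returns to its start, so emit a `<polygon>` with points (Y-flipped): 236.275,87.060 274.346,59.525 301.881,97.596 263.810,125.131.

Run 3: S148 ⇒ engrave layer `#ff00ff`. The run returns to its start, so emit a `<polygon>` with points (Y-flipped): 21.002,40.312 32.526,39.248 33.590,50.772 22.066,51.836.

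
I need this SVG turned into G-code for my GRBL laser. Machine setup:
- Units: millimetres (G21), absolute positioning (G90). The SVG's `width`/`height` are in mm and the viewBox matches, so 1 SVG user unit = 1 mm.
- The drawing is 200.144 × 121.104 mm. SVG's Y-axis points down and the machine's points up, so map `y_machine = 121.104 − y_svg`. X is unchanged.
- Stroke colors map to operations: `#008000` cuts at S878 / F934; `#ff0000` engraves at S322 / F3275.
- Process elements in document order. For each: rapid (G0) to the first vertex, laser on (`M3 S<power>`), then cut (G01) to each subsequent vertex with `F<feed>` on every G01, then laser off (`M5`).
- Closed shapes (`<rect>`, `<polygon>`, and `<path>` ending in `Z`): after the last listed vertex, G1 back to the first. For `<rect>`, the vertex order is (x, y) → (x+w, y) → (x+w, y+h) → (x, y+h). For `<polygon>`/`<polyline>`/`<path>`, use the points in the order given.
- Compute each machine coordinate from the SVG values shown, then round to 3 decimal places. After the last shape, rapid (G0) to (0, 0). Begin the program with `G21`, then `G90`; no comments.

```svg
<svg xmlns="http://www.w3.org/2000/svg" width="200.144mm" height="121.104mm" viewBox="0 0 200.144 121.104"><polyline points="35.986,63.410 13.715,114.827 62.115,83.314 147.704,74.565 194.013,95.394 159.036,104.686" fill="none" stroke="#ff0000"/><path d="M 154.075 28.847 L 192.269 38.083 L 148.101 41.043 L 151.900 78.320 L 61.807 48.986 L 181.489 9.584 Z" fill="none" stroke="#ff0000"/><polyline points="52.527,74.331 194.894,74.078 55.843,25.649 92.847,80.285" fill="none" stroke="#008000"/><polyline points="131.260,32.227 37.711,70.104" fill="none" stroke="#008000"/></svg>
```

G21
G90
G0 X35.986 Y57.694
M3 S322
G01 X13.715 Y6.277 F3275
G01 X62.115 Y37.790 F3275
G01 X147.704 Y46.539 F3275
G01 X194.013 Y25.710 F3275
G01 X159.036 Y16.418 F3275
M5
G0 X154.075 Y92.257
M3 S322
G01 X192.269 Y83.021 F3275
G01 X148.101 Y80.061 F3275
G01 X151.900 Y42.784 F3275
G01 X61.807 Y72.118 F3275
G01 X181.489 Y111.520 F3275
G01 X154.075 Y92.257 F3275
M5
G0 X52.527 Y46.773
M3 S878
G01 X194.894 Y47.026 F934
G01 X55.843 Y95.455 F934
G01 X92.847 Y40.819 F934
M5
G0 X131.260 Y88.877
M3 S878
G01 X37.711 Y51.000 F934
M5
G0 X0.000 Y0.000

1 u = 1 mm; y_m = 121.104 − y.

[1] `<polyline>` open polyline, #ff0000→engrave S322 F3275: (35.986,57.694) → (13.715,6.277) → (62.115,37.790) → (147.704,46.539) → (194.013,25.710) → (159.036,16.418)

[2] `<path>` closed polygon, #ff0000→engrave S322 F3275: (154.075,92.257) → (192.269,83.021) → (148.101,80.061) → (151.900,42.784) → (61.807,72.118) → (181.489,111.520) → (154.075,92.257) (closed)

[3] `<polyline>` open polyline, #008000→cut S878 F934: (52.527,46.773) → (194.894,47.026) → (55.843,95.455) → (92.847,40.819)

[4] `<polyline>` line segment, #008000→cut S878 F934: (131.260,88.877) → (37.711,51.000)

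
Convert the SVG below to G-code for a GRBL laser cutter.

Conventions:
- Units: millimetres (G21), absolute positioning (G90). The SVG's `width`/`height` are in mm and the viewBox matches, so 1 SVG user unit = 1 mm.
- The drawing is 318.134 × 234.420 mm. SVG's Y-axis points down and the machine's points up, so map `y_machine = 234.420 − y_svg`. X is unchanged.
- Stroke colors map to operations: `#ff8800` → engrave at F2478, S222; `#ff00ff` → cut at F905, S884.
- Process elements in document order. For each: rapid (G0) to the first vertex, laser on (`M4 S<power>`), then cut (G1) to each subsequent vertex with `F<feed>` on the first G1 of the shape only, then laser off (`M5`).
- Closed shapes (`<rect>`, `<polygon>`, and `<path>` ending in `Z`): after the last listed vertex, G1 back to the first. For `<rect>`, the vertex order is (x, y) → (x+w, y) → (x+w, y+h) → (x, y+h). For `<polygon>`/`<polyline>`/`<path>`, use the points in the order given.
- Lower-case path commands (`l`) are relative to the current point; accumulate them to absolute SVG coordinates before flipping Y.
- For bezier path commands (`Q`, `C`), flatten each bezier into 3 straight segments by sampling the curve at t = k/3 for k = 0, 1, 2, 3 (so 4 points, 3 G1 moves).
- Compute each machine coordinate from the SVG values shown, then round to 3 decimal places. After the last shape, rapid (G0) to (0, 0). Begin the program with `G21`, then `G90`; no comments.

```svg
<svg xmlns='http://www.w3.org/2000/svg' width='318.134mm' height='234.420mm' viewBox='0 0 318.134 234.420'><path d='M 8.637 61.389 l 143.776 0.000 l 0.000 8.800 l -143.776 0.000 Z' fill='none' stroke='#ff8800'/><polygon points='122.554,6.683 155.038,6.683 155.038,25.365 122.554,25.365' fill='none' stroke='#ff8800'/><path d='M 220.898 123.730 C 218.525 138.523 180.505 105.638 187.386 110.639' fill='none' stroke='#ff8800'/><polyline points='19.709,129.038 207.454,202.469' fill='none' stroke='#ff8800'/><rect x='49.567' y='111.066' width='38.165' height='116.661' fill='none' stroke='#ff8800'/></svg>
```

G21
G90
G0 X8.637 Y173.031
M4 S222
G1 X152.413 Y173.031 F2478
G1 X152.413 Y164.231
G1 X8.637 Y164.231
G1 X8.637 Y173.031
M5
G0 X122.554 Y227.737
M4 S222
G1 X155.038 Y227.737 F2478
G1 X155.038 Y209.055
G1 X122.554 Y209.055
G1 X122.554 Y227.737
M5
G0 X220.898 Y110.690
M4 S222
G1 X209.626 Y108.621 F2478
G1 X192.489 Y119.322
G1 X187.386 Y123.781
M5
G0 X19.709 Y105.382
M4 S222
G1 X207.454 Y31.951 F2478
M5
G0 X49.567 Y123.354
M4 S222
G1 X87.732 Y123.354 F2478
G1 X87.732 Y6.693
G1 X49.567 Y6.693
G1 X49.567 Y123.354
M5
G0 X0.000 Y0.000

Since the viewBox matches the mm dimensions, user units are millimetres directly. The only transform is the Y-flip y_m = 234.420 − y_svg.

Shape 1 is a rectangle drawn with `<path>`. Its stroke #ff8800 means engrave at S222, F2478. After flipping Y the toolpath is (8.637,173.031) → (152.413,173.031) → (152.413,164.231) → (8.637,164.231) → (8.637,173.031), returning to the start.

Shape 2 is a rectangle drawn with `<polygon>`. Its stroke #ff8800 means engrave at S222, F2478. After flipping Y the toolpath is (122.554,227.737) → (155.038,227.737) → (155.038,209.055) → (122.554,209.055) → (122.554,227.737), returning to the start.

Shape 3 is a cubic bezier drawn with `<path>`. Its stroke #ff8800 means engrave at S222, F2478. After flipping Y the toolpath is (220.898,110.690) → (209.626,108.621) → (192.489,119.322) → (187.386,123.781).

Shape 4 is a line segment drawn with `<polyline>`. Its stroke #ff8800 means engrave at S222, F2478. After flipping Y the toolpath is (19.709,105.382) → (207.454,31.951).

Shape 5 is a rectangle drawn with `<rect>`. Its stroke #ff8800 means engrave at S222, F2478. After flipping Y the toolpath is (49.567,123.354) → (87.732,123.354) → (87.732,6.693) → (49.567,6.693) → (49.567,123.354), returning to the start.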